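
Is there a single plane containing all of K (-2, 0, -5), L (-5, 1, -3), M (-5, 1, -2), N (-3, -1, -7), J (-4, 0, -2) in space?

The plane through K, L, M has normal n = KL × KM = (1, 3, 0) and equation n·P = -2.
Checking the remaining points: n·N = -6, n·J = -4.
Since n·N = -6 ≠ -2, N is off the plane and the points are not all coplanar.

No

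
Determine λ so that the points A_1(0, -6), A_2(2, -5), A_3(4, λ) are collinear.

Collinearity: (A_3 − A_1) must be parallel to (A_2 − A_1) = (2, 1).
Cross-multiplying the components: (λ − (-6))·(2) = (4)·(1).
Solving gives λ = -4.

-4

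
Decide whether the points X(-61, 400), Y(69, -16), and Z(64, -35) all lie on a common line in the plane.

No

XY = (130, -416), XZ = (125, -435).
Twice the signed area of △XYZ is (130)(-435) − (-416)(125) = -4550.
The area is nonzero, so the three points are not collinear.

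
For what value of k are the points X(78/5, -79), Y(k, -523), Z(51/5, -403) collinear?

41/5

Collinearity: (Y − X) must be parallel to (Z − X) = (-27/5, -324).
Cross-multiplying the components: (k − 78/5)·(-324) = (-444)·(-27/5).
Solving gives k = 41/5.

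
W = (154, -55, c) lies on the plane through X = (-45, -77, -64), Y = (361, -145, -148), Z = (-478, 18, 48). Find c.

-50

The plane through X, Y, Z has equation 364x − 9100y + 9126z = 100256.
Substituting W: (9126)c + (556556) = 100256, so c = -50.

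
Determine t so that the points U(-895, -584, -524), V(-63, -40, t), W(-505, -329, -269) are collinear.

Direction UW = (390, 255, 255). From the x-coordinate of V, the parameter along the line is τ = (-63 − (-895))/390 = 32/15.
Then t = (-524) + 32/15·(255) = 20.

20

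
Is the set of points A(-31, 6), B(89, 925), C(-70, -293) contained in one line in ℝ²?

No

AB = (120, 919), AC = (-39, -299).
Twice the signed area of △ABC is (120)(-299) − (919)(-39) = -39.
The area is nonzero, so the three points are not collinear.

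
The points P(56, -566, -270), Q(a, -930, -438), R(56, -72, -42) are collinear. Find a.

56

Collinearity requires PQ × PR = 0; each component is linear in a.
The y-component gives (-228)a + (12768) = 0, so a = 56.
The remaining components then also vanish.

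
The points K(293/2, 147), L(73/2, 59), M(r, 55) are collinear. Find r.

63/2

Collinearity: (M − K) must be parallel to (L − K) = (-110, -88).
Cross-multiplying the components: (r − 293/2)·(-88) = (-92)·(-110).
Solving gives r = 63/2.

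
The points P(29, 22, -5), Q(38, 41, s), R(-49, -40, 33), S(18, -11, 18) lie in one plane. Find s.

-18

Coplanarity ⇔ det[PQ; PR; PS] = 0.
Expanding, this is linear in s: (1892)s + (34056) = 0.
So s = -18.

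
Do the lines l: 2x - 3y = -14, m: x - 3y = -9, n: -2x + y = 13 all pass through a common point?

No

Intersecting l and m: solving the 2×2 system gives (x, y) = (-5, 4/3).
Substitute into n: (-2)(-5) + (1)(4/3) = 34/3.
But n requires 13 ≠ 34/3, so the three lines have no common point.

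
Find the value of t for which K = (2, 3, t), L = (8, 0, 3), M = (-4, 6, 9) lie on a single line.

6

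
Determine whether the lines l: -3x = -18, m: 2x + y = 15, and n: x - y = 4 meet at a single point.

Intersecting l and m: solving the 2×2 system gives (x, y) = (6, 3).
Substitute into n: (1)(6) + (-1)(3) = 3.
But n requires 4 ≠ 3, so the three lines have no common point.

No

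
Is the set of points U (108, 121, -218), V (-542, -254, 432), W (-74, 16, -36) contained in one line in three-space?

Yes

UV = (-650, -375, 650), UW = (-182, -105, 182).
UV × UW = (0, 0, 0).
The cross product vanishes, so the three points are collinear.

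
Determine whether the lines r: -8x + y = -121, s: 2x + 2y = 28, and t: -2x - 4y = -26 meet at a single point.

Yes

The three lines meet at one point iff the augmented coefficient matrix [aᵢ bᵢ cᵢ] has rank < 3, i.e. its determinant vanishes.
Here the determinant is 0.
It vanishes, so the lines are concurrent at (15, -1).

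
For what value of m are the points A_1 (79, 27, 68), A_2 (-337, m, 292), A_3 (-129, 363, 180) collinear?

Direction A_1A_3 = (-208, 336, 112). From the x-coordinate of A_2, the parameter along the line is τ = (-337 − 79)/(-208) = 2.
Then m = 27 + 2·(336) = 699.

699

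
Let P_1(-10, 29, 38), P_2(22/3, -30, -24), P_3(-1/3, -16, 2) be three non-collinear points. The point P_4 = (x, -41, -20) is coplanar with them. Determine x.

Coplanarity requires P_1P_2 · (P_1P_3 × P_1P_4) = 0.
P_1P_2 = (52/3, -59, -62), P_1P_3 = (29/3, -45, -36); the triple product is linear in x with coefficient -666 and constant term 3774.
Setting it to zero: x = 17/3.

17/3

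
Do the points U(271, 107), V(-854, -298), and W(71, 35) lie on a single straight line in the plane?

UV = (-1125, -405), UW = (-200, -72).
det[UV; UW] = (-1125)(-72) − (-405)(-200) = 0.
The determinant is zero, so the points are collinear.

Yes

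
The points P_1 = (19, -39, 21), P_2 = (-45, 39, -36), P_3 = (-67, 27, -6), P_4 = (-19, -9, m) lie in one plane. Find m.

The points are coplanar iff P_1P_2 · (P_1P_3 × P_1P_4) = 0.
Expanding, this is linear in m: (2484)m + (-19872) = 0.
So m = 8.

8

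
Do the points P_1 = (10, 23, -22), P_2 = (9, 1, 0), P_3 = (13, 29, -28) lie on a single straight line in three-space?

P_1P_2 = (-1, -22, 22), P_1P_3 = (3, 6, -6).
Comparing components 3 and 1: (22)(3) − (-1)(-6) = 60 ≠ 0, so P_1P_2 and P_1P_3 are not parallel and the points are not collinear.

No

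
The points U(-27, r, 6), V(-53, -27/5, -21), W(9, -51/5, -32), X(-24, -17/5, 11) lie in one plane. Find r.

-19/5

Coplanarity ⇔ det[UV; UW; UX] = 0.
Expanding, this is linear in r: (2303)r + (43757/5) = 0.
So r = -19/5.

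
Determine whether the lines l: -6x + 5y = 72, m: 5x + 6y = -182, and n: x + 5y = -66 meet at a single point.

The three lines meet at one point iff the augmented coefficient matrix [aᵢ bᵢ cᵢ] has rank < 3, i.e. its determinant vanishes.
Here the determinant is -976.
Nonzero, so no common point exists.

No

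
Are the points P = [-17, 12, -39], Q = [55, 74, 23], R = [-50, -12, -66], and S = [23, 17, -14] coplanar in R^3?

The four points are coplanar iff the 3×3 determinant with rows PQ, PR, PS is zero.
Rows: (72, 62, 62), (-33, -24, -27), (40, 5, 25).
Expanding along the first row: (72)(-465) − (62)(255) + (62)(795) = 0.
Zero determinant ⇒ coplanar.

Yes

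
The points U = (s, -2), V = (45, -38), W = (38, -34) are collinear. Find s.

-18

Collinearity: (U − V) must be parallel to (W − V) = (-7, 4).
Cross-multiplying the components: (s − 45)·(4) = (36)·(-7).
Solving gives s = -18.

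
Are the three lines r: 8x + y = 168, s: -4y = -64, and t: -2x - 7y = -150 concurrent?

Yes

The three lines meet at one point iff the augmented coefficient matrix [aᵢ bᵢ cᵢ] has rank < 3, i.e. its determinant vanishes.
Here the determinant is 0.
It vanishes, so the lines are concurrent at (19, 16).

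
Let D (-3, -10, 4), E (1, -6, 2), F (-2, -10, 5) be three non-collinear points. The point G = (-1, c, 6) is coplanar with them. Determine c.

-10

A normal to the plane is n = DE × DF = (4, -6, -4).
G lies in the plane iff n · DG = 0.
This gives (-6)c + (-60) = 0, so c = -10.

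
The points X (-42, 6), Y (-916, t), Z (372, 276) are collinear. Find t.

-564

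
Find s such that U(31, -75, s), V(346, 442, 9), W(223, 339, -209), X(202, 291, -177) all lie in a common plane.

The points are coplanar iff UV · (UW × UX) = 0.
Expanding, this is linear in s: (-3741)s + (101007) = 0.
So s = 27.

27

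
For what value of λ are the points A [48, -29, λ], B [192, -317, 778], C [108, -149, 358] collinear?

Direction BC = (-84, 168, -420). From the x-coordinate of A, the parameter along the line is τ = (48 − 192)/(-84) = 12/7.
Then λ = 778 + 12/7·(-420) = 58.

58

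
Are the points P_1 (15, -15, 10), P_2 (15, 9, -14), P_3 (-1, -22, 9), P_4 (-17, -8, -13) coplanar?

The four points are coplanar iff the 3×3 determinant with rows P_1P_2, P_1P_3, P_1P_4 is zero.
Rows: (0, 24, -24), (-16, -7, -1), (-32, 7, -23).
Expanding along the first row: (0)(168) − (24)(336) + (-24)(-336) = 0.
Zero determinant ⇒ coplanar.

Yes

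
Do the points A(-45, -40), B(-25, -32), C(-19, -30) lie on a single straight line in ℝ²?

No

AB = (20, 8), AC = (26, 10).
Twice the signed area of △ABC is (20)(10) − (8)(26) = -8.
The area is nonzero, so the three points are not collinear.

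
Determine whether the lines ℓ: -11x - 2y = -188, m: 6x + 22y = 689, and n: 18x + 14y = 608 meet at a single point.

Intersecting ℓ and m: solving the 2×2 system gives (x, y) = (1379/115, 6451/230).
Substitute into n: (18)(1379/115) + (14)(6451/230) = 69979/115.
But n requires 608 ≠ 69979/115, so the three lines have no common point.

No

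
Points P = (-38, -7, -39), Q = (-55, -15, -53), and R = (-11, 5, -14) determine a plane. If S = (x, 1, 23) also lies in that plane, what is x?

-3

Coplanarity requires PQ · (PR × PS) = 0.
PQ = (-17, -8, -14), PR = (27, 12, 25); the triple product is linear in x with coefficient -32 and constant term -96.
Setting it to zero: x = -3.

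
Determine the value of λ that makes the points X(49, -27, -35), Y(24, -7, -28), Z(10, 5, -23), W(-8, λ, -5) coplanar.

29

Normal to plane XYZ: n = (16, 27, -20); plane equation n·P = 755.
Requiring n·W = 755: (27)λ + (-28) = 755.
So λ = 29.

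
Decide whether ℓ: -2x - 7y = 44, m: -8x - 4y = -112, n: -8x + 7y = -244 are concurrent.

Yes

Intersecting ℓ and m: solving the 2×2 system gives (x, y) = (20, -12).
Substitute into n: (-8)(20) + (7)(-12) = -244.
This equals -244, so (20, -12) lies on all three lines and they are concurrent.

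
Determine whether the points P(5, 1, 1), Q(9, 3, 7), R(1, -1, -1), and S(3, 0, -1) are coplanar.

With P as base: PQ = (4, 2, 6), PR = (-4, -2, -2), PS = (-2, -1, -2).
PR × PS = (2, -4, 0).
PQ · (PR × PS) = 0.
The scalar triple product vanishes, so the four points are coplanar.

Yes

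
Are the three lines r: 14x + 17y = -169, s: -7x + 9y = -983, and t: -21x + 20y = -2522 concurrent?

Yes

Intersecting r and s: solving the 2×2 system gives (x, y) = (62, -61).
Substitute into t: (-21)(62) + (20)(-61) = -2522.
This equals -2522, so (62, -61) lies on all three lines and they are concurrent.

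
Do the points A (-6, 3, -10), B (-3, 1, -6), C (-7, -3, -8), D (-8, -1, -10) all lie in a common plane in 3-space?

Yes

A normal to the plane through A, B, C is n = AB × AC = (20, -10, -20).
The plane has equation n·P = 50. For D: n·D = 50.
Equal, so D lies in the plane and all four are coplanar.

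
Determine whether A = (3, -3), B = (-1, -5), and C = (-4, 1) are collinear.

AB = (-4, -2), AC = (-7, 4).
det[AB; AC] = (-4)(4) − (-2)(-7) = -30.
The determinant is nonzero, so they are not collinear.

No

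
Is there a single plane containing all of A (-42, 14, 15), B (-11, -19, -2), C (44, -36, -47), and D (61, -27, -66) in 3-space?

Yes

The four points are coplanar iff the 3×3 determinant with rows AB, AC, AD is zero.
Rows: (31, -33, -17), (86, -50, -62), (103, -41, -81).
Expanding along the first row: (31)(1508) − (-33)(-580) + (-17)(1624) = 0.
Zero determinant ⇒ coplanar.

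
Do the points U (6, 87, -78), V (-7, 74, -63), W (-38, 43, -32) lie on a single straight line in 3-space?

No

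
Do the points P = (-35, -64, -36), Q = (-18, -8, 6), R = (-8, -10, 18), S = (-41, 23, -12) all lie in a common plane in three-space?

A normal to the plane through P, Q, R is n = PQ × PR = (756, 216, -594).
The plane has equation n·X = -18900. For S: n·S = -18900.
Equal, so S lies in the plane and all four are coplanar.

Yes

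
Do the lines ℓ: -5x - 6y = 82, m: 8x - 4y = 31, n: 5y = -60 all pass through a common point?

No

The three lines meet at one point iff the augmented coefficient matrix [aᵢ bᵢ cᵢ] has rank < 3, i.e. its determinant vanishes.
Here the determinant is -25.
Nonzero, so no common point exists.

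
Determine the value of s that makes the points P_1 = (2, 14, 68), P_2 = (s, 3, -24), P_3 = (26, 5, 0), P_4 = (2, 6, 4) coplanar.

The points are coplanar iff P_1P_2 · (P_1P_3 × P_1P_4) = 0.
Expanding, this is linear in s: (32)s + (704) = 0.
So s = -22.

-22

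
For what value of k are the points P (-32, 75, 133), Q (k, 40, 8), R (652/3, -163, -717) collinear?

14/3

Collinearity requires PQ × PR = 0; each component is linear in k.
The y-component gives (850)k + (-11900/3) = 0, so k = 14/3.
The remaining components then also vanish.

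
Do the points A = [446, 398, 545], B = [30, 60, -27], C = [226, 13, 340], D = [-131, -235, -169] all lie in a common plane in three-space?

No

The four points are coplanar iff the 3×3 determinant with rows AB, AC, AD is zero.
Rows: (-416, -338, -572), (-220, -385, -205), (-577, -633, -714).
Expanding along the first row: (-416)(145125) − (-338)(38795) + (-572)(-82885) = 150930.
Nonzero ⇒ not coplanar.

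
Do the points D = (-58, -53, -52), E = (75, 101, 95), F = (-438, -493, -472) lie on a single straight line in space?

DE = (133, 154, 147), DF = (-380, -440, -420).
DE × DF = (0, 0, 0).
The cross product vanishes, so the three points are collinear.

Yes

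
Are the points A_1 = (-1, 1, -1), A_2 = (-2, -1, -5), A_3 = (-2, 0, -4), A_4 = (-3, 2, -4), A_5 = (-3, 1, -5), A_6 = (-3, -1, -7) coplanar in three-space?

The plane through A_1, A_2, A_3 has normal n = A_1A_2 × A_1A_3 = (2, 1, -1) and equation n·P = 0.
Checking the remaining points: n·A_4 = 0, n·A_5 = 0, n·A_6 = 0.
All equal 0, so all 6 points lie in one plane.

Yes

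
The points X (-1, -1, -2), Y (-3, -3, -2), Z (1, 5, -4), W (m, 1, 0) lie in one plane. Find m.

5

Normal to plane XYZ: n = (4, -4, -8); plane equation n·P = 16.
Requiring n·W = 16: (4)m + (-4) = 16.
So m = 5.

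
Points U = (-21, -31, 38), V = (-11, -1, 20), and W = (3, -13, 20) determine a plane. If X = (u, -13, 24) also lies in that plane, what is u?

-7

A normal to the plane is n = UV × UW = (-216, -252, -540).
X lies in the plane iff n · UX = 0.
This gives (-216)u + (-1512) = 0, so u = -7.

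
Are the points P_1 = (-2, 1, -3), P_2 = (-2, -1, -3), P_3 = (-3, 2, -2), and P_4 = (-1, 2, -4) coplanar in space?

Yes

A normal to the plane through P_1, P_2, P_3 is n = P_1P_2 × P_1P_3 = (-2, 0, -2).
The plane has equation n·P = 10. For P_4: n·P_4 = 10.
Equal, so P_4 lies in the plane and all four are coplanar.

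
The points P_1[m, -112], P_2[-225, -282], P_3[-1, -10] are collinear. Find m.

-85

Collinearity: (P_1 − P_2) must be parallel to (P_3 − P_2) = (224, 272).
Cross-multiplying the components: (m − (-225))·(272) = (170)·(224).
Solving gives m = -85.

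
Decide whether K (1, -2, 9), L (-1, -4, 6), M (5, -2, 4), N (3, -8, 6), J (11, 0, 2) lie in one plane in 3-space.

The plane through K, L, M has normal n = KL × KM = (10, -22, 8) and equation n·P = 126.
Checking the remaining points: n·N = 254, n·J = 126.
Since n·N = 254 ≠ 126, N is off the plane and the points are not all coplanar.

No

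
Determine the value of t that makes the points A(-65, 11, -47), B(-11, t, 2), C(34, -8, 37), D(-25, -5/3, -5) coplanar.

-4/3

Normal to plane ACD: n = (266, -798, -494); plane equation n·P = -2850.
Requiring n·B = -2850: (-798)t + (-3914) = -2850.
So t = -4/3.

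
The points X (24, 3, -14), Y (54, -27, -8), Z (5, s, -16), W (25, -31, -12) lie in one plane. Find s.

-11

Coplanarity ⇔ det[XY; XZ; XW] = 0.
Expanding, this is linear in s: (54)s + (594) = 0.
So s = -11.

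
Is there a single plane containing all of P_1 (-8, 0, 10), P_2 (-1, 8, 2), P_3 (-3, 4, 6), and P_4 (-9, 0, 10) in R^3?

A normal to the plane through P_1, P_2, P_3 is n = P_1P_2 × P_1P_3 = (0, -12, -12).
The plane has equation n·P = -120. For P_4: n·P_4 = -120.
Equal, so P_4 lies in the plane and all four are coplanar.

Yes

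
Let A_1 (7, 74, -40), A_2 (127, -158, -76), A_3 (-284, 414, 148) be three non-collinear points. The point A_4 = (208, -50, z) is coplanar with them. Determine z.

A normal to the plane is n = A_1A_2 × A_1A_3 = (-31376, -12084, -26712).
A_4 lies in the plane iff n · A_1A_4 = 0.
This gives (-26712)z + (-5876640) = 0, so z = -220.

-220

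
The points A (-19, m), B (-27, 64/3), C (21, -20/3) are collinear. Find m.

Collinearity: (A − B) must be parallel to (C − B) = (48, -28).
Cross-multiplying the components: (m − 64/3)·(48) = (8)·(-28).
Solving gives m = 50/3.

50/3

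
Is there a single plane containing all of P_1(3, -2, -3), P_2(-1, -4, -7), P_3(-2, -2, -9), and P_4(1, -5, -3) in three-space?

No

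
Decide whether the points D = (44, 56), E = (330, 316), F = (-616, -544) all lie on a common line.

Yes

DE = (286, 260), DF = (-660, -600).
det[DE; DF] = (286)(-600) − (260)(-660) = 0.
The determinant is zero, so the points are collinear.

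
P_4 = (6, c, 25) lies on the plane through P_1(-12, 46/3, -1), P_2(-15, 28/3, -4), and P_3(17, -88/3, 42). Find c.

-22/3

The plane through P_1, P_2, P_3 has equation −392x + 42y + 308z = 5040.
Substituting P_4: (42)c + (5348) = 5040, so c = -22/3.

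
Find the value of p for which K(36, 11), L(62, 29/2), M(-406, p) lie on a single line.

The three points are collinear iff det[KL; KM] = 0.
This determinant is linear in p: (26)p + (1261) = 0, so p = -97/2.

-97/2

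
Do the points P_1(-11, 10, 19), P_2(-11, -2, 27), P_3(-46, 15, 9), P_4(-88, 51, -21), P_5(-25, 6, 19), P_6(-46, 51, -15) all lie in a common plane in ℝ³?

The plane through P_1, P_2, P_3 has normal n = P_1P_2 × P_1P_3 = (80, -280, -420) and equation n·P = -11660.
Checking the remaining points: n·P_4 = -12500, n·P_5 = -11660, n·P_6 = -11660.
Since n·P_4 = -12500 ≠ -11660, P_4 is off the plane and the points are not all coplanar.

No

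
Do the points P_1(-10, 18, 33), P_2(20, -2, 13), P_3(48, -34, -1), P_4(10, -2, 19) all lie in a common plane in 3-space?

No

A normal to the plane through P_1, P_2, P_3 is n = P_1P_2 × P_1P_3 = (-360, -140, -400).
The plane has equation n·P = -12120. For P_4: n·P_4 = -10920.
-10920 ≠ -12120, so P_4 is off the plane.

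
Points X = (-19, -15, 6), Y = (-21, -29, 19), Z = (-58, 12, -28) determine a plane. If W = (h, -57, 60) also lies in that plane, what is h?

The plane through X, Y, Z has equation 125x − 575y − 600z = 2650.
Substituting W: (125)h + (-3225) = 2650, so h = 47.

47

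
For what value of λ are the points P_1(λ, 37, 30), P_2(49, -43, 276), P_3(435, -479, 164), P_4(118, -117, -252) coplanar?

-20

Coplanarity ⇔ det[P_1P_2; P_1P_3; P_1P_4] = 0.
Expanding, this is linear in λ: (-221920)λ + (-4438400) = 0.
So λ = -20.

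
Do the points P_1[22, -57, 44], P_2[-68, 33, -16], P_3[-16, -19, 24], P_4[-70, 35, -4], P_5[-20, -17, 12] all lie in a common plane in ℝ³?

No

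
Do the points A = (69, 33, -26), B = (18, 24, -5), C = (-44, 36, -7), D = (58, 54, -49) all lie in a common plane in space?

With A as base: AB = (-51, -9, 21), AC = (-113, 3, 19), AD = (-11, 21, -23).
AC × AD = (-468, -2808, -2340).
AB · (AC × AD) = 0.
The scalar triple product vanishes, so the four points are coplanar.

Yes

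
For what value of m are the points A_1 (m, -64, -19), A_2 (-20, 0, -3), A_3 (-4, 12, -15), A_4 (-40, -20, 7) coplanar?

-52

Coplanarity ⇔ det[A_1A_2; A_1A_3; A_1A_4] = 0.
Expanding, this is linear in m: (120)m + (6240) = 0.
So m = -52.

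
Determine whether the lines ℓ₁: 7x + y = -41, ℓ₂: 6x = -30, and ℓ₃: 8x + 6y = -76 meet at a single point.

The three lines meet at one point iff the augmented coefficient matrix [aᵢ bᵢ cᵢ] has rank < 3, i.e. its determinant vanishes.
Here the determinant is 0.
It vanishes, so the lines are concurrent at (-5, -6).

Yes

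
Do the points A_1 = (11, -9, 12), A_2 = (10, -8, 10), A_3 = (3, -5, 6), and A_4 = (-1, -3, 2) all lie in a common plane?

The four points are coplanar iff the 3×3 determinant with rows A_1A_2, A_1A_3, A_1A_4 is zero.
Rows: (-1, 1, -2), (-8, 4, -6), (-12, 6, -10).
Expanding along the first row: (-1)(-4) − (1)(8) + (-2)(0) = -4.
Nonzero ⇒ not coplanar.

No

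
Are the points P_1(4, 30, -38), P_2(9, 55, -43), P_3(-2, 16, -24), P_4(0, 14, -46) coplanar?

No

A normal to the plane through P_1, P_2, P_3 is n = P_1P_2 × P_1P_3 = (280, -40, 80).
The plane has equation n·P = -3120. For P_4: n·P_4 = -4240.
-4240 ≠ -3120, so P_4 is off the plane.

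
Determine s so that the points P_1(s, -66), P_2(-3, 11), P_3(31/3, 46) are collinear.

-97/3

The three points are collinear iff det[P_1P_2; P_1P_3] = 0.
This determinant is linear in s: (-35)s + (-3395/3) = 0, so s = -97/3.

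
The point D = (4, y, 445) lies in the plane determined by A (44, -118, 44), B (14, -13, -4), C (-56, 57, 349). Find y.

-153

The plane through A, B, C has equation 40425x + 13950y + 5250z = 363600.
Substituting D: (13950)y + (2497950) = 363600, so y = -153.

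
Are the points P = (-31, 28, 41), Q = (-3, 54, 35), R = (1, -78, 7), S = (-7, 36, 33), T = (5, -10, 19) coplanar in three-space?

Yes

The plane through P, Q, R has normal n = PQ × PR = (-1520, 760, -3800) and equation n·X = -87400.
Checking the remaining points: n·S = -87400, n·T = -87400.
All equal -87400, so all 5 points lie in one plane.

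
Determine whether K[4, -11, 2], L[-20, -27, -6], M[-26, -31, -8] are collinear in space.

Yes

KL = (-24, -16, -8), KM = (-30, -20, -10).
Each component of KM is 5/4 times the corresponding component of KL, so KM = 5/4·KL and the points are collinear.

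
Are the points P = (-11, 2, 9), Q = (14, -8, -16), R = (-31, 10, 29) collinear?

PQ = (25, -10, -25), PR = (-20, 8, 20).
PQ × PR = (0, 0, 0).
The cross product vanishes, so the three points are collinear.

Yes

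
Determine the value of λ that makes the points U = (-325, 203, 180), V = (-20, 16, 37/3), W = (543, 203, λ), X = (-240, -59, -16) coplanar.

244/3

The points are coplanar iff UV · (UW × UX) = 0.
Expanding, this is linear in λ: (64015)λ + (-15619660/3) = 0.
So λ = 244/3.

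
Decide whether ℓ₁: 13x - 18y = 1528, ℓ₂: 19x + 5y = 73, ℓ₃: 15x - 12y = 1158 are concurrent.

Yes

Lines aᵢx + bᵢy = cᵢ with pairwise distinct directions are concurrent exactly when det[aᵢ bᵢ cᵢ] = 0.
Here the determinant is 0.
It vanishes, so the lines are concurrent at (22, -69).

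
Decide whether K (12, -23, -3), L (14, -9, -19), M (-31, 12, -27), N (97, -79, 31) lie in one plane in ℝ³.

The four points are coplanar iff the 3×3 determinant with rows KL, KM, KN is zero.
Rows: (2, 14, -16), (-43, 35, -24), (85, -56, 34).
Expanding along the first row: (2)(-154) − (14)(578) + (-16)(-567) = 672.
Nonzero ⇒ not coplanar.

No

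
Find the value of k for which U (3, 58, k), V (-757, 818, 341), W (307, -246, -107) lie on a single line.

21

Direction VW = (1064, -1064, -448). From the x-coordinate of U, the parameter along the line is τ = (3 − (-757))/1064 = 5/7.
Then k = 341 + 5/7·(-448) = 21.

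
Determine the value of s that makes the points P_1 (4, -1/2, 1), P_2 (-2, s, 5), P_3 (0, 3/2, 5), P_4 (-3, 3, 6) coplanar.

Normal to plane P_1P_3P_4: n = (-4, -8, 0); plane equation n·P = -12.
Requiring n·P_2 = -12: (-8)s + (8) = -12.
So s = 5/2.

5/2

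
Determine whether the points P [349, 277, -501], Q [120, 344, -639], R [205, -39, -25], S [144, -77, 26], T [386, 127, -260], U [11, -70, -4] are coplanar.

Yes

The plane through P, Q, R has normal n = PQ × PR = (-11716, 128876, 82012) and equation n·X = -9478244.
Checking the remaining points: n·S = -9478244, n·T = -9478244, n·U = -9478244.
All equal -9478244, so all 6 points lie in one plane.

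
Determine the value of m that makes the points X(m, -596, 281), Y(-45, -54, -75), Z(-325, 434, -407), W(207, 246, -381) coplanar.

319

The points are coplanar iff XY · (XZ × XW) = 0.
Expanding, this is linear in m: (49728)m + (-15863232) = 0.
So m = 319.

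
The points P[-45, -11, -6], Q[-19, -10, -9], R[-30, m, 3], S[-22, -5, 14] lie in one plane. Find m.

-8

Normal to plane PQS: n = (38, -589, 133); plane equation n·X = 3971.
Requiring n·R = 3971: (-589)m + (-741) = 3971.
So m = -8.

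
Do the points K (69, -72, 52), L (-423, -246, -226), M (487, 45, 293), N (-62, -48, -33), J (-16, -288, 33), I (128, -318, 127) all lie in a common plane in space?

Yes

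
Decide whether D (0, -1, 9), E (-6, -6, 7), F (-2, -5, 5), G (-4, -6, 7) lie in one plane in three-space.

With D as base: DE = (-6, -5, -2), DF = (-2, -4, -4), DG = (-4, -5, -2).
DF × DG = (-12, 12, -6).
DE · (DF × DG) = 24.
Since 24 ≠ 0, the four points are not coplanar.

No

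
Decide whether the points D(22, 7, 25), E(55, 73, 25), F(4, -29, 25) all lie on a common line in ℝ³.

DE = (33, 66, 0), DF = (-18, -36, 0).
Each component of DF is -6/11 times the corresponding component of DE, so DF = -6/11·DE and the points are collinear.

Yes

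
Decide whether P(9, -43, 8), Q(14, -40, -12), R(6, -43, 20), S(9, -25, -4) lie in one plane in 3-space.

With P as base: PQ = (5, 3, -20), PR = (-3, 0, 12), PS = (0, 18, -12).
PR × PS = (-216, -36, -54).
PQ · (PR × PS) = -108.
Since -108 ≠ 0, the four points are not coplanar.

No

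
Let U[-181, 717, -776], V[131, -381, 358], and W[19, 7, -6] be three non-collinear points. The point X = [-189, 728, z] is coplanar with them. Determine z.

Coplanarity requires UV · (UW × UX) = 0.
UV = (312, -1098, 1134), UW = (200, -710, 770); the triple product is linear in z with coefficient -1920 and constant term -1315200.
Setting it to zero: z = -685.

-685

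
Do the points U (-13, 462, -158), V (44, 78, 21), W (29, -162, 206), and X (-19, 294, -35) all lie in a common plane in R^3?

Yes

A normal to the plane through U, V, W is n = UV × UW = (-28080, -13230, -19440).
The plane has equation n·P = -2675700. For X: n·X = -2675700.
Equal, so X lies in the plane and all four are coplanar.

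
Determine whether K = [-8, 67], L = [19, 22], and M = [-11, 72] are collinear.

KL = (27, -45), KM = (-3, 5).
det[KL; KM] = (27)(5) − (-45)(-3) = 0.
The determinant is zero, so the points are collinear.

Yes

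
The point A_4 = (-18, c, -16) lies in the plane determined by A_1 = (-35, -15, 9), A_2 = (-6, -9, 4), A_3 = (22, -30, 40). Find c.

3

The plane through A_1, A_2, A_3 has equation 111x − 1184y − 777z = 6882.
Substituting A_4: (-1184)c + (10434) = 6882, so c = 3.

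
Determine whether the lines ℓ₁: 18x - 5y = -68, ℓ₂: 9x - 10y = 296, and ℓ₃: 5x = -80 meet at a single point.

Yes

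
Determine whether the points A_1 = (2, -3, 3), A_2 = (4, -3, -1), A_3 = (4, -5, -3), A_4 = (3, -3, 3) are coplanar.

With A_1 as base: A_1A_2 = (2, 0, -4), A_1A_3 = (2, -2, -6), A_1A_4 = (1, 0, 0).
A_1A_3 × A_1A_4 = (0, -6, 2).
A_1A_2 · (A_1A_3 × A_1A_4) = -8.
Since -8 ≠ 0, the four points are not coplanar.

No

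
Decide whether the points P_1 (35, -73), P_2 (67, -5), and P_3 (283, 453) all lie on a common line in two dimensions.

No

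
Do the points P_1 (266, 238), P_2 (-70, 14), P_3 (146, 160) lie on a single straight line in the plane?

No

P_1P_2 = (-336, -224), P_1P_3 = (-120, -78).
det[P_1P_2; P_1P_3] = (-336)(-78) − (-224)(-120) = -672.
The determinant is nonzero, so they are not collinear.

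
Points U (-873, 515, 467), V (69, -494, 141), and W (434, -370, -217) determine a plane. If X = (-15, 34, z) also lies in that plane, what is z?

-27

The plane through U, V, W has equation 401646x + 218246y + 485093z = -11701837.
Substituting X: (485093)z + (1395674) = -11701837, so z = -27.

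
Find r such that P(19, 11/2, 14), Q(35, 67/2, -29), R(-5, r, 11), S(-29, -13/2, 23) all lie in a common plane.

Coplanarity ⇔ det[PQ; PR; PS] = 0.
Expanding, this is linear in r: (-1920)r + (7680) = 0.
So r = 4.

4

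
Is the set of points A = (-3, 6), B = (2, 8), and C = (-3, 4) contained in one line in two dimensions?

No

AB = (5, 2), AC = (0, -2).
Twice the signed area of △ABC is (5)(-2) − (2)(0) = -10.
The area is nonzero, so the three points are not collinear.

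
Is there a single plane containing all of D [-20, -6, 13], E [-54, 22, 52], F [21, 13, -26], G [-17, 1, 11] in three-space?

Yes

A normal to the plane through D, E, F is n = DE × DF = (-1833, 273, -1794).
The plane has equation n·P = 11700. For G: n·G = 11700.
Equal, so G lies in the plane and all four are coplanar.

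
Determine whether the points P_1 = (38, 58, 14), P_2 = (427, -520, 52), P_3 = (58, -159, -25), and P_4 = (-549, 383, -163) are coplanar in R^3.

With P_1 as base: P_1P_2 = (389, -578, 38), P_1P_3 = (20, -217, -39), P_1P_4 = (-587, 325, -177).
P_1P_3 × P_1P_4 = (51084, 26433, -120879).
P_1P_2 · (P_1P_3 × P_1P_4) = 0.
The scalar triple product vanishes, so the four points are coplanar.

Yes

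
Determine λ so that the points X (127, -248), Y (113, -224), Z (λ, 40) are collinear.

-41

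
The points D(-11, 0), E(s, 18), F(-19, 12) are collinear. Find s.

-23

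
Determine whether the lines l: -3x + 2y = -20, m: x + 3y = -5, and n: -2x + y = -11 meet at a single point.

No

Intersecting l and m: solving the 2×2 system gives (x, y) = (50/11, -35/11).
Substitute into n: (-2)(50/11) + (1)(-35/11) = -135/11.
But n requires -11 ≠ -135/11, so the three lines have no common point.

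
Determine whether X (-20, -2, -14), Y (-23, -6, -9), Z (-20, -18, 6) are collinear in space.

XY = (-3, -4, 5), XZ = (0, -16, 20).
Comparing components 3 and 1: (5)(0) − (-3)(20) = 60 ≠ 0, so XY and XZ are not parallel and the points are not collinear.

No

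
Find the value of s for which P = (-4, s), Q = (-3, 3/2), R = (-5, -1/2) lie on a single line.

The three points are collinear iff det[PQ; PR] = 0.
This determinant is linear in s: (-2)s + (1) = 0, so s = 1/2.

1/2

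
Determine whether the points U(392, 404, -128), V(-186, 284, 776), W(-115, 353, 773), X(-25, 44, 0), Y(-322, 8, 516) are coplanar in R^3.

No

The plane through U, V, W has normal n = UV × UW = (-62016, 62450, -31362) and equation n·P = 4933864.
Checking the remaining points: n·X = 4298200, n·Y = 4285960.
Since n·X = 4298200 ≠ 4933864, X is off the plane and the points are not all coplanar.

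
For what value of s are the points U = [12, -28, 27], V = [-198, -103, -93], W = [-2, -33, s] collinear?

19

Direction UV = (-210, -75, -120). From the x-coordinate of W, the parameter along the line is τ = (-2 − 12)/(-210) = 1/15.
Then s = 27 + 1/15·(-120) = 19.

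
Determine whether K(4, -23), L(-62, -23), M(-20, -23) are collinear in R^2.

Yes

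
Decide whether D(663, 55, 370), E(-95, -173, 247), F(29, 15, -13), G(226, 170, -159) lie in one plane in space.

Yes

A normal to the plane through D, E, F is n = DE × DF = (82404, -212332, -114232).
The plane has equation n·P = 689752. For G: n·G = 689752.
Equal, so G lies in the plane and all four are coplanar.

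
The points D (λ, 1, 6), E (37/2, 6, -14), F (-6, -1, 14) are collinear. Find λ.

1

Direction EF = (-49/2, -7, 28). From the y-coordinate of D, the parameter along the line is τ = (1 − 6)/(-7) = 5/7.
Then λ = 37/2 + 5/7·(-49/2) = 1.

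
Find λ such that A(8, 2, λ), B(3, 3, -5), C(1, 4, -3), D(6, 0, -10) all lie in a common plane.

-8

The points are coplanar iff AB · (AC × AD) = 0.
Expanding, this is linear in λ: (-3)λ + (-24) = 0.
So λ = -8.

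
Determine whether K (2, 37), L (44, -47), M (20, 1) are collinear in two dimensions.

Yes

KL = (42, -84), KM = (18, -36).
Twice the signed area of △KLM is (42)(-36) − (-84)(18) = 0.
The triangle is degenerate (zero area), so the points are collinear.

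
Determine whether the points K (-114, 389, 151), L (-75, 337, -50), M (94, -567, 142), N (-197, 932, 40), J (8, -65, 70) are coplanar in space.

No

The plane through K, L, M has normal n = KL × KM = (-191688, -41457, -26468) and equation n·P = 1728991.
Checking the remaining points: n·N = -1934108, n·J = -691559.
Since n·N = -1934108 ≠ 1728991, N is off the plane and the points are not all coplanar.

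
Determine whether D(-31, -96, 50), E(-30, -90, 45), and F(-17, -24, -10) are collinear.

DE = (1, 6, -5), DF = (14, 72, -60).
DE × DF = (0, -10, -12).
The cross product is nonzero, so the points do not lie on one line.

No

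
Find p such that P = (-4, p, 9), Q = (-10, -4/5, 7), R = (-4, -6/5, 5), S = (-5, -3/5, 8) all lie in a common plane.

-2/5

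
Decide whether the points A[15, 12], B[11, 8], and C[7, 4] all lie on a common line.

Yes

AB = (-4, -4), AC = (-8, -8).
Checking proportionality: AC = 2·AB, so the vectors are parallel and the points are collinear.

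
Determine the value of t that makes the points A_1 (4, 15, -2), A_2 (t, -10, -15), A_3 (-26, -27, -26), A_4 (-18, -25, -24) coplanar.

Normal to plane A_1A_3A_4: n = (-36, -132, 276); plane equation n·P = -2676.
Requiring n·A_2 = -2676: (-36)t + (-2820) = -2676.
So t = -4.

-4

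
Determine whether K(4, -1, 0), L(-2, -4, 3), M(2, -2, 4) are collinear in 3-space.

No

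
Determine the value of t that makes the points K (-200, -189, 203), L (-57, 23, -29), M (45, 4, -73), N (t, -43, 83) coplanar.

-172

Normal to plane KLM: n = (-13736, -17372, -24341); plane equation n·P = 1089285.
Requiring n·N = 1089285: (-13736)t + (-1273307) = 1089285.
So t = -172.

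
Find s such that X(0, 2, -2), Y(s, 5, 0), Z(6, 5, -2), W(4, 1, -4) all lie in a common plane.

0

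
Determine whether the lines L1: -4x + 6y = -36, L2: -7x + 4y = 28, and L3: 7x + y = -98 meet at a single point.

Intersecting L1 and L2: solving the 2×2 system gives (x, y) = (-12, -14).
Substitute into L3: (7)(-12) + (1)(-14) = -98.
This equals -98, so (-12, -14) lies on all three lines and they are concurrent.

Yes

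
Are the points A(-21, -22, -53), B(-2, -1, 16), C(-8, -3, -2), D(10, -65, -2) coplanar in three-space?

With A as base: AB = (19, 21, 69), AC = (13, 19, 51), AD = (31, -43, 51).
AC × AD = (3162, 918, -1148).
AB · (AC × AD) = 144.
Since 144 ≠ 0, the four points are not coplanar.

No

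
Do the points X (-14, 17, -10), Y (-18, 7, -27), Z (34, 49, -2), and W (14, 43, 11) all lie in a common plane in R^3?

Yes

With X as base: XY = (-4, -10, -17), XZ = (48, 32, 8), XW = (28, 26, 21).
XZ × XW = (464, -784, 352).
XY · (XZ × XW) = 0.
The scalar triple product vanishes, so the four points are coplanar.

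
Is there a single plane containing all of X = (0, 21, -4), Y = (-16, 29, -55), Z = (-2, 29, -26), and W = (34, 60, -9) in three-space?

No

The four points are coplanar iff the 3×3 determinant with rows XY, XZ, XW is zero.
Rows: (-16, 8, -51), (-2, 8, -22), (34, 39, -5).
Expanding along the first row: (-16)(818) − (8)(758) + (-51)(-350) = -1302.
Nonzero ⇒ not coplanar.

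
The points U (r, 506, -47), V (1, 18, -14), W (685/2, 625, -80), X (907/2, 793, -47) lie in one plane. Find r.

282

The points are coplanar iff UV · (UW × UX) = 0.
Expanding, this is linear in r: (-31119)r + (8775558) = 0.
So r = 282.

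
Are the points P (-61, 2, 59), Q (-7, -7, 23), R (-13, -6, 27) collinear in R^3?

PQ = (54, -9, -36), PR = (48, -8, -32).
PQ × PR = (0, 0, 0).
The cross product vanishes, so the three points are collinear.

Yes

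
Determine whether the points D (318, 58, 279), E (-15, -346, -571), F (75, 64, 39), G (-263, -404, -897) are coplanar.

Yes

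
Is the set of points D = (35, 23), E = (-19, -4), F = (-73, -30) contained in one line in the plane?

No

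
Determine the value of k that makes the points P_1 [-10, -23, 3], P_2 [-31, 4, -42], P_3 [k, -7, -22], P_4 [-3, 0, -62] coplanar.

-24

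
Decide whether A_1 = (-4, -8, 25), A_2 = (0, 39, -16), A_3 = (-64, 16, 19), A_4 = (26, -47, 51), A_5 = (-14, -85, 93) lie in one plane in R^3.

Yes

The plane through A_1, A_2, A_3 has normal n = A_1A_2 × A_1A_3 = (702, 2484, 2916) and equation n·P = 50220.
Checking the remaining points: n·A_4 = 50220, n·A_5 = 50220.
All equal 50220, so all 5 points lie in one plane.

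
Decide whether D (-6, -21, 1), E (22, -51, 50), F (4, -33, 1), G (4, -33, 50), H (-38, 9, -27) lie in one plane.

No

The plane through D, E, F has normal n = DE × DF = (588, 490, -36) and equation n·P = -13854.
Checking the remaining points: n·G = -15618, n·H = -16962.
Since n·G = -15618 ≠ -13854, G is off the plane and the points are not all coplanar.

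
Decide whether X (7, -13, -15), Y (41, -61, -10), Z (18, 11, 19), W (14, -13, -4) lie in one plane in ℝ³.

The four points are coplanar iff the 3×3 determinant with rows XY, XZ, XW is zero.
Rows: (34, -48, 5), (11, 24, 34), (7, 0, 11).
Expanding along the first row: (34)(264) − (-48)(-117) + (5)(-168) = 2520.
Nonzero ⇒ not coplanar.

No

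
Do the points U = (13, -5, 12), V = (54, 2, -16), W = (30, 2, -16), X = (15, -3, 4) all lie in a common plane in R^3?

Yes

With U as base: UV = (41, 7, -28), UW = (17, 7, -28), UX = (2, 2, -8).
UW × UX = (0, 80, 20).
UV · (UW × UX) = 0.
The scalar triple product vanishes, so the four points are coplanar.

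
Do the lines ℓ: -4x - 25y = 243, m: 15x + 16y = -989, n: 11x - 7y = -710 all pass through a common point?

Intersecting ℓ and m: solving the 2×2 system gives (x, y) = (-67, 1).
Substitute into n: (11)(-67) + (-7)(1) = -744.
But n requires -710 ≠ -744, so the three lines have no common point.

No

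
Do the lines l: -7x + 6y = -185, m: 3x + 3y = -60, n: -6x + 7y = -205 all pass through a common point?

Yes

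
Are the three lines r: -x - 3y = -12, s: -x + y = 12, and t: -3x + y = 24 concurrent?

Yes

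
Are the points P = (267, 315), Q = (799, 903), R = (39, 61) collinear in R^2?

PQ = (532, 588), PR = (-228, -254).
Twice the signed area of △PQR is (532)(-254) − (588)(-228) = -1064.
The area is nonzero, so the three points are not collinear.

No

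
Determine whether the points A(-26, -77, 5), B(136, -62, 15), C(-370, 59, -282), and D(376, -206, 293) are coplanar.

The four points are coplanar iff the 3×3 determinant with rows AB, AC, AD is zero.
Rows: (162, 15, 10), (-344, 136, -287), (402, -129, 288).
Expanding along the first row: (162)(2145) − (15)(16302) + (10)(-10296) = 0.
Zero determinant ⇒ coplanar.

Yes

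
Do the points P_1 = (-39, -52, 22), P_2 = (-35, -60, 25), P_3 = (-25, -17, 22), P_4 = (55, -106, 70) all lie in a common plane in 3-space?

No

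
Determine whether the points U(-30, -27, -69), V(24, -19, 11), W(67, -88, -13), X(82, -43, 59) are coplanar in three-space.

Yes

A normal to the plane through U, V, W is n = UV × UW = (5328, 4736, -4070).
The plane has equation n·P = -6882. For X: n·X = -6882.
Equal, so X lies in the plane and all four are coplanar.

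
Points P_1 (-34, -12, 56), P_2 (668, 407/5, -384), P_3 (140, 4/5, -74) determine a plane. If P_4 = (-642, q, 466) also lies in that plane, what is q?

-393/5

A normal to the plane is n = P_1P_2 × P_1P_3 = (-6510, 14700, -7266).
P_4 lies in the plane iff n · P_1P_4 = 0.
This gives (14700)q + (1155420) = 0, so q = -393/5.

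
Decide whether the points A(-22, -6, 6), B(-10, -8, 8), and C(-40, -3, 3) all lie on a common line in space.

Yes

AB = (12, -2, 2), AC = (-18, 3, -3).
AB × AC = (0, 0, 0).
The cross product vanishes, so the three points are collinear.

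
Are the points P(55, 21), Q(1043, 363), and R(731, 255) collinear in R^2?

PQ = (988, 342), PR = (676, 234).
Twice the signed area of △PQR is (988)(234) − (342)(676) = 0.
The triangle is degenerate (zero area), so the points are collinear.

Yes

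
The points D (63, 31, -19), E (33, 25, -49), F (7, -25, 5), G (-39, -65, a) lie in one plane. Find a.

The points are coplanar iff DE · (DF × DG) = 0.
Expanding, this is linear in a: (1344)a + (-18816) = 0.
So a = 14.

14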